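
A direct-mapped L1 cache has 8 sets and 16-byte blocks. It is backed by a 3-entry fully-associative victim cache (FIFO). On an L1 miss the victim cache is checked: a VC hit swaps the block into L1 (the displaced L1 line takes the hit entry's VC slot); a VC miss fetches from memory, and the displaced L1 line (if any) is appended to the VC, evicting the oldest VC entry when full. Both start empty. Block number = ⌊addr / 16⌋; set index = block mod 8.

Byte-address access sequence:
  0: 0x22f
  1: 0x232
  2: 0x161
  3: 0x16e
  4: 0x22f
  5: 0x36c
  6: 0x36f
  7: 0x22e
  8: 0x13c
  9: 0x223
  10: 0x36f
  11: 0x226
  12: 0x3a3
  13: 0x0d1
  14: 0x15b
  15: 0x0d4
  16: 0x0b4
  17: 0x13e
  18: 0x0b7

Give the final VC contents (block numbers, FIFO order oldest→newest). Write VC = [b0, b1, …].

#0 0x22f→b34/s2 MISS; vc=[]
#1 0x232→b35/s3 MISS; vc=[]
#2 0x161→b22/s6 MISS; vc=[]
#3 0x16e→b22/s6 L1-HIT; vc=[]
#4 0x22f→b34/s2 L1-HIT; vc=[]
#5 0x36c→b54/s6 MISS; vc=[22]
#6 0x36f→b54/s6 L1-HIT; vc=[22]
#7 0x22e→b34/s2 L1-HIT; vc=[22]
#8 0x13c→b19/s3 MISS; vc=[22,35]
#9 0x223→b34/s2 L1-HIT; vc=[22,35]
#10 0x36f→b54/s6 L1-HIT; vc=[22,35]
#11 0x226→b34/s2 L1-HIT; vc=[22,35]
#12 0x3a3→b58/s2 MISS; vc=[22,35,34]
#13 0xd1→b13/s5 MISS; vc=[22,35,34]
#14 0x15b→b21/s5 MISS; vc=[35,34,13]
#15 0xd4→b13/s5 VC-HIT; vc=[35,34,21]
#16 0xb4→b11/s3 MISS; vc=[34,21,19]
#17 0x13e→b19/s3 VC-HIT; vc=[34,21,11]
#18 0xb7→b11/s3 VC-HIT; vc=[34,21,19]

VC = [34, 21, 19]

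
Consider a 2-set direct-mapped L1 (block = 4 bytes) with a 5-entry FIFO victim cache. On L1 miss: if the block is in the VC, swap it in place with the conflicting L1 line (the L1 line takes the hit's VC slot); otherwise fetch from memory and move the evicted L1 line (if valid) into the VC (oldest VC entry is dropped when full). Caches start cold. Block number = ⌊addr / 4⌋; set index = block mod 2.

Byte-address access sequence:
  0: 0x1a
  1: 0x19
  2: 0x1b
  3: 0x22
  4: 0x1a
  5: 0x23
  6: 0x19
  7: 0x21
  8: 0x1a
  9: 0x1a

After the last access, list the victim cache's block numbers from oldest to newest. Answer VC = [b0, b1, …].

0: 0x1a (blk 6, set 0) → MISS  vc=[]
1: 0x19 (blk 6, set 0) → L1-HIT  vc=[]
2: 0x1b (blk 6, set 0) → L1-HIT  vc=[]
3: 0x22 (blk 8, set 0) → MISS  vc=[6]
4: 0x1a (blk 6, set 0) → VC-HIT  vc=[8]
5: 0x23 (blk 8, set 0) → VC-HIT  vc=[6]
6: 0x19 (blk 6, set 0) → VC-HIT  vc=[8]
7: 0x21 (blk 8, set 0) → VC-HIT  vc=[6]
8: 0x1a (blk 6, set 0) → VC-HIT  vc=[8]
9: 0x1a (blk 6, set 0) → L1-HIT  vc=[8]

VC = [8]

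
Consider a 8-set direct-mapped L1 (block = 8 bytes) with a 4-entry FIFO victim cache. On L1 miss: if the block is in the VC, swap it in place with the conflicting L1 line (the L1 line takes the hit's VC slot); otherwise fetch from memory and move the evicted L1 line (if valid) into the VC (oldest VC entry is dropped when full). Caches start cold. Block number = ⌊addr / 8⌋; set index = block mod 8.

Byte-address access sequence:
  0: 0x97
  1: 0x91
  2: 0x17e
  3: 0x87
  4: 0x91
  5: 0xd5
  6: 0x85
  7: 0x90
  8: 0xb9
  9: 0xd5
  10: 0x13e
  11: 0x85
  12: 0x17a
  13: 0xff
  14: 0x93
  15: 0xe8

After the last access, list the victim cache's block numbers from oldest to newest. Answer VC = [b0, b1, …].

VC = [26, 39, 23, 47]

  [0] addr=0x97 blk=18 s=2: MISS | VC []
  [1] addr=0x91 blk=18 s=2: L1-HIT | VC []
  [2] addr=0x17e blk=47 s=7: MISS | VC []
  [3] addr=0x87 blk=16 s=0: MISS | VC []
  [4] addr=0x91 blk=18 s=2: L1-HIT | VC []
  [5] addr=0xd5 blk=26 s=2: MISS | VC [18]
  [6] addr=0x85 blk=16 s=0: L1-HIT | VC [18]
  [7] addr=0x90 blk=18 s=2: VC-HIT | VC [26]
  [8] addr=0xb9 blk=23 s=7: MISS | VC [26, 47]
  [9] addr=0xd5 blk=26 s=2: VC-HIT | VC [18, 47]
  [10] addr=0x13e blk=39 s=7: MISS | VC [18, 47, 23]
  [11] addr=0x85 blk=16 s=0: L1-HIT | VC [18, 47, 23]
  [12] addr=0x17a blk=47 s=7: VC-HIT | VC [18, 39, 23]
  [13] addr=0xff blk=31 s=7: MISS | VC [18, 39, 23, 47]
  [14] addr=0x93 blk=18 s=2: VC-HIT | VC [26, 39, 23, 47]
  [15] addr=0xe8 blk=29 s=5: MISS | VC [26, 39, 23, 47]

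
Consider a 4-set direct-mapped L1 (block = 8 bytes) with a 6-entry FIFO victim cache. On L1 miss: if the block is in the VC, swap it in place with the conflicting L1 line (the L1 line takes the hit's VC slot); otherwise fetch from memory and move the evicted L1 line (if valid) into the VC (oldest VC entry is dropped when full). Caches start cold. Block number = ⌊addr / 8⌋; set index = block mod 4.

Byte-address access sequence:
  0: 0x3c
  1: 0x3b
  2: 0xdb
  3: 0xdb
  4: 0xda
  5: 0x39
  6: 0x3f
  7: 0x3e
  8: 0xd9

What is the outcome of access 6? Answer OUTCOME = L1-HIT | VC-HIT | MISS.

OUTCOME = L1-HIT

#0 0x3c→b7/s3 MISS; vc=[]
#1 0x3b→b7/s3 L1-HIT; vc=[]
#2 0xdb→b27/s3 MISS; vc=[7]
#3 0xdb→b27/s3 L1-HIT; vc=[7]
#4 0xda→b27/s3 L1-HIT; vc=[7]
#5 0x39→b7/s3 VC-HIT; vc=[27]
#6 0x3f→b7/s3 L1-HIT; vc=[27]
#7 0x3e→b7/s3 L1-HIT; vc=[27]
#8 0xd9→b27/s3 VC-HIT; vc=[7]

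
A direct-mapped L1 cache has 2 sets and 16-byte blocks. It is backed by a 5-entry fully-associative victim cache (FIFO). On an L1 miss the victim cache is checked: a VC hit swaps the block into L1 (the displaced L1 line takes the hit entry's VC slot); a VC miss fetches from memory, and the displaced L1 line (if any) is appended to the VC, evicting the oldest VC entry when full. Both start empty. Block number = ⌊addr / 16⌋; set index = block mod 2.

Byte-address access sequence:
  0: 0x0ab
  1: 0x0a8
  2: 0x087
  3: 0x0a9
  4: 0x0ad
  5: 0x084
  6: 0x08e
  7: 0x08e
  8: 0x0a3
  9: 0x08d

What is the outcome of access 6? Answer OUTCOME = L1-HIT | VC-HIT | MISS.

0: 0xab (blk 10, set 0) → MISS  vc=[]
1: 0xa8 (blk 10, set 0) → L1-HIT  vc=[]
2: 0x87 (blk 8, set 0) → MISS  vc=[10]
3: 0xa9 (blk 10, set 0) → VC-HIT  vc=[8]
4: 0xad (blk 10, set 0) → L1-HIT  vc=[8]
5: 0x84 (blk 8, set 0) → VC-HIT  vc=[10]
6: 0x8e (blk 8, set 0) → L1-HIT  vc=[10]
7: 0x8e (blk 8, set 0) → L1-HIT  vc=[10]
8: 0xa3 (blk 10, set 0) → VC-HIT  vc=[8]
9: 0x8d (blk 8, set 0) → VC-HIT  vc=[10]

OUTCOME = L1-HIT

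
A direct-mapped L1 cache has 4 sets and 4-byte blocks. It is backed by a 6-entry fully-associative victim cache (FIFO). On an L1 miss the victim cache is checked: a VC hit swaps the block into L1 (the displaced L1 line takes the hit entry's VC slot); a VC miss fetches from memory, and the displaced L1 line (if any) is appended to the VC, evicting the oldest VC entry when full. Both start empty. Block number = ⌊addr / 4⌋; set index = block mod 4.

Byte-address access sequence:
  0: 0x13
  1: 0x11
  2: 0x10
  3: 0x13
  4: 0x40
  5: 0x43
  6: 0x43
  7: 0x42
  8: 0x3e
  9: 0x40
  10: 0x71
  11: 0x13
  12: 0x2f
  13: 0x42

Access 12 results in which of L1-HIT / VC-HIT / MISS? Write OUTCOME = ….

  [0] addr=0x13 blk=4 s=0: MISS | VC []
  [1] addr=0x11 blk=4 s=0: L1-HIT | VC []
  [2] addr=0x10 blk=4 s=0: L1-HIT | VC []
  [3] addr=0x13 blk=4 s=0: L1-HIT | VC []
  [4] addr=0x40 blk=16 s=0: MISS | VC [4]
  [5] addr=0x43 blk=16 s=0: L1-HIT | VC [4]
  [6] addr=0x43 blk=16 s=0: L1-HIT | VC [4]
  [7] addr=0x42 blk=16 s=0: L1-HIT | VC [4]
  [8] addr=0x3e blk=15 s=3: MISS | VC [4]
  [9] addr=0x40 blk=16 s=0: L1-HIT | VC [4]
  [10] addr=0x71 blk=28 s=0: MISS | VC [4, 16]
  [11] addr=0x13 blk=4 s=0: VC-HIT | VC [28, 16]
  [12] addr=0x2f blk=11 s=3: MISS | VC [28, 16, 15]
  [13] addr=0x42 blk=16 s=0: VC-HIT | VC [28, 4, 15]

OUTCOME = MISS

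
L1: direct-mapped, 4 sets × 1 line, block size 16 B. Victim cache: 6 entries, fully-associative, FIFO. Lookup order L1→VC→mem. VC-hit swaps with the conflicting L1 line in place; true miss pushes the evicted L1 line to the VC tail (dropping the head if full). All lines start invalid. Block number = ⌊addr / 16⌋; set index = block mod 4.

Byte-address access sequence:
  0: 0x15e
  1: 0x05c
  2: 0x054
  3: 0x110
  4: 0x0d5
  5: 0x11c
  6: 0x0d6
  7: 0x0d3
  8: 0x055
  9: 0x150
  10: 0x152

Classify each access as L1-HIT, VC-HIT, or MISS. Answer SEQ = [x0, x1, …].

#0 0x15e→b21/s1 MISS; vc=[]
#1 0x5c→b5/s1 MISS; vc=[21]
#2 0x54→b5/s1 L1-HIT; vc=[21]
#3 0x110→b17/s1 MISS; vc=[21,5]
#4 0xd5→b13/s1 MISS; vc=[21,5,17]
#5 0x11c→b17/s1 VC-HIT; vc=[21,5,13]
#6 0xd6→b13/s1 VC-HIT; vc=[21,5,17]
#7 0xd3→b13/s1 L1-HIT; vc=[21,5,17]
#8 0x55→b5/s1 VC-HIT; vc=[21,13,17]
#9 0x150→b21/s1 VC-HIT; vc=[5,13,17]
#10 0x152→b21/s1 L1-HIT; vc=[5,13,17]

SEQ = [MISS, MISS, L1-HIT, MISS, MISS, VC-HIT, VC-HIT, L1-HIT, VC-HIT, VC-HIT, L1-HIT]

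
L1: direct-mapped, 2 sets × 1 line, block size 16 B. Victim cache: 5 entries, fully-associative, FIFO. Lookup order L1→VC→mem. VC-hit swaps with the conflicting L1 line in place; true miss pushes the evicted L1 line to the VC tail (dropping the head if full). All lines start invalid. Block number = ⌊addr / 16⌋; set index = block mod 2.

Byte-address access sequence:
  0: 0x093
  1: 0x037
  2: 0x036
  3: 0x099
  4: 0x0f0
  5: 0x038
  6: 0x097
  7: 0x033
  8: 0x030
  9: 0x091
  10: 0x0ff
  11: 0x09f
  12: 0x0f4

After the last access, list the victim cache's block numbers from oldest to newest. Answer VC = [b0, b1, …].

VC = [9, 3]

  [0] addr=0x93 blk=9 s=1: MISS | VC []
  [1] addr=0x37 blk=3 s=1: MISS | VC [9]
  [2] addr=0x36 blk=3 s=1: L1-HIT | VC [9]
  [3] addr=0x99 blk=9 s=1: VC-HIT | VC [3]
  [4] addr=0xf0 blk=15 s=1: MISS | VC [3, 9]
  [5] addr=0x38 blk=3 s=1: VC-HIT | VC [15, 9]
  [6] addr=0x97 blk=9 s=1: VC-HIT | VC [15, 3]
  [7] addr=0x33 blk=3 s=1: VC-HIT | VC [15, 9]
  [8] addr=0x30 blk=3 s=1: L1-HIT | VC [15, 9]
  [9] addr=0x91 blk=9 s=1: VC-HIT | VC [15, 3]
  [10] addr=0xff blk=15 s=1: VC-HIT | VC [9, 3]
  [11] addr=0x9f blk=9 s=1: VC-HIT | VC [15, 3]
  [12] addr=0xf4 blk=15 s=1: VC-HIT | VC [9, 3]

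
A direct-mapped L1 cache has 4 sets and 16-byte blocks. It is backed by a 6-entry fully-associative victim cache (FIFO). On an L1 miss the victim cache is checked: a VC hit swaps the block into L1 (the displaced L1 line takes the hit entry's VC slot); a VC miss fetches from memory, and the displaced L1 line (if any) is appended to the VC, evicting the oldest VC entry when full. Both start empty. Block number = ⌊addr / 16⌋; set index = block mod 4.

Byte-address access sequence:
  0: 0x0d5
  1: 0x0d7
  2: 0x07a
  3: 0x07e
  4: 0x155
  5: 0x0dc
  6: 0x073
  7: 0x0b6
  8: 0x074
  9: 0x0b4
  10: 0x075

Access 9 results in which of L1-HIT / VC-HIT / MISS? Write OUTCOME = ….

  [0] addr=0xd5 blk=13 s=1: MISS | VC []
  [1] addr=0xd7 blk=13 s=1: L1-HIT | VC []
  [2] addr=0x7a blk=7 s=3: MISS | VC []
  [3] addr=0x7e blk=7 s=3: L1-HIT | VC []
  [4] addr=0x155 blk=21 s=1: MISS | VC [13]
  [5] addr=0xdc blk=13 s=1: VC-HIT | VC [21]
  [6] addr=0x73 blk=7 s=3: L1-HIT | VC [21]
  [7] addr=0xb6 blk=11 s=3: MISS | VC [21, 7]
  [8] addr=0x74 blk=7 s=3: VC-HIT | VC [21, 11]
  [9] addr=0xb4 blk=11 s=3: VC-HIT | VC [21, 7]
  [10] addr=0x75 blk=7 s=3: VC-HIT | VC [21, 11]

OUTCOME = VC-HIT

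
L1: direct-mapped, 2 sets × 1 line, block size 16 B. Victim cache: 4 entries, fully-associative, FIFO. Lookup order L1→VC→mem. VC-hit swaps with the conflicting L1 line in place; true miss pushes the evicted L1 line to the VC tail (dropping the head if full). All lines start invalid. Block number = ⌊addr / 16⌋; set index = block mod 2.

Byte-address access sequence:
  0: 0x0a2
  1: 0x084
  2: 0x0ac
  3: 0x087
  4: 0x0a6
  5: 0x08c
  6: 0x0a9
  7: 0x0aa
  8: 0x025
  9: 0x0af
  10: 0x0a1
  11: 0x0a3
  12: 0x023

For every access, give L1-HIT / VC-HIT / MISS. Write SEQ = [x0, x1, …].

#0 0xa2→b10/s0 MISS; vc=[]
#1 0x84→b8/s0 MISS; vc=[10]
#2 0xac→b10/s0 VC-HIT; vc=[8]
#3 0x87→b8/s0 VC-HIT; vc=[10]
#4 0xa6→b10/s0 VC-HIT; vc=[8]
#5 0x8c→b8/s0 VC-HIT; vc=[10]
#6 0xa9→b10/s0 VC-HIT; vc=[8]
#7 0xaa→b10/s0 L1-HIT; vc=[8]
#8 0x25→b2/s0 MISS; vc=[8,10]
#9 0xaf→b10/s0 VC-HIT; vc=[8,2]
#10 0xa1→b10/s0 L1-HIT; vc=[8,2]
#11 0xa3→b10/s0 L1-HIT; vc=[8,2]
#12 0x23→b2/s0 VC-HIT; vc=[8,10]

SEQ = [MISS, MISS, VC-HIT, VC-HIT, VC-HIT, VC-HIT, VC-HIT, L1-HIT, MISS, VC-HIT, L1-HIT, L1-HIT, VC-HIT]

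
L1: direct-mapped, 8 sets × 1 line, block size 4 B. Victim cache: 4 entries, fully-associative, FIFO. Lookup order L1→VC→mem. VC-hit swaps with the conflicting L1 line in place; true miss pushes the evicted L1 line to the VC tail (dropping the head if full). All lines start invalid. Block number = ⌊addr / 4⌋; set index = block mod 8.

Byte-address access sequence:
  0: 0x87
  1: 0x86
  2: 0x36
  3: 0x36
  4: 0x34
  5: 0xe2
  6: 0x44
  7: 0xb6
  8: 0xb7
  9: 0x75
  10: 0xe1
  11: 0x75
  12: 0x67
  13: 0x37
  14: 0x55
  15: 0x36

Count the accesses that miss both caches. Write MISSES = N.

0: 0x87 (blk 33, set 1) → MISS  vc=[]
1: 0x86 (blk 33, set 1) → L1-HIT  vc=[]
2: 0x36 (blk 13, set 5) → MISS  vc=[]
3: 0x36 (blk 13, set 5) → L1-HIT  vc=[]
4: 0x34 (blk 13, set 5) → L1-HIT  vc=[]
5: 0xe2 (blk 56, set 0) → MISS  vc=[]
6: 0x44 (blk 17, set 1) → MISS  vc=[33]
7: 0xb6 (blk 45, set 5) → MISS  vc=[33, 13]
8: 0xb7 (blk 45, set 5) → L1-HIT  vc=[33, 13]
9: 0x75 (blk 29, set 5) → MISS  vc=[33, 13, 45]
10: 0xe1 (blk 56, set 0) → L1-HIT  vc=[33, 13, 45]
11: 0x75 (blk 29, set 5) → L1-HIT  vc=[33, 13, 45]
12: 0x67 (blk 25, set 1) → MISS  vc=[33, 13, 45, 17]
13: 0x37 (blk 13, set 5) → VC-HIT  vc=[33, 29, 45, 17]
14: 0x55 (blk 21, set 5) → MISS  vc=[29, 45, 17, 13]
15: 0x36 (blk 13, set 5) → VC-HIT  vc=[29, 45, 17, 21]

MISSES = 8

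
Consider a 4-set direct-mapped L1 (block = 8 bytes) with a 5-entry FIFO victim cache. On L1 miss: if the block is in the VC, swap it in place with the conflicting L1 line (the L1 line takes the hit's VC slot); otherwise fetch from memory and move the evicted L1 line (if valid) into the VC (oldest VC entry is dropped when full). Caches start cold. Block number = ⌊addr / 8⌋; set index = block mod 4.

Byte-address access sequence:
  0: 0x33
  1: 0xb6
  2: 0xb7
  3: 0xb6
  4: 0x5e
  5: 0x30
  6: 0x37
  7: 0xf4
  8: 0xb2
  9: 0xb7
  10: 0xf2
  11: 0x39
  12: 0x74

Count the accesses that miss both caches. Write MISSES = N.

0: 0x33 (blk 6, set 2) → MISS  vc=[]
1: 0xb6 (blk 22, set 2) → MISS  vc=[6]
2: 0xb7 (blk 22, set 2) → L1-HIT  vc=[6]
3: 0xb6 (blk 22, set 2) → L1-HIT  vc=[6]
4: 0x5e (blk 11, set 3) → MISS  vc=[6]
5: 0x30 (blk 6, set 2) → VC-HIT  vc=[22]
6: 0x37 (blk 6, set 2) → L1-HIT  vc=[22]
7: 0xf4 (blk 30, set 2) → MISS  vc=[22, 6]
8: 0xb2 (blk 22, set 2) → VC-HIT  vc=[30, 6]
9: 0xb7 (blk 22, set 2) → L1-HIT  vc=[30, 6]
10: 0xf2 (blk 30, set 2) → VC-HIT  vc=[22, 6]
11: 0x39 (blk 7, set 3) → MISS  vc=[22, 6, 11]
12: 0x74 (blk 14, set 2) → MISS  vc=[22, 6, 11, 30]

MISSES = 6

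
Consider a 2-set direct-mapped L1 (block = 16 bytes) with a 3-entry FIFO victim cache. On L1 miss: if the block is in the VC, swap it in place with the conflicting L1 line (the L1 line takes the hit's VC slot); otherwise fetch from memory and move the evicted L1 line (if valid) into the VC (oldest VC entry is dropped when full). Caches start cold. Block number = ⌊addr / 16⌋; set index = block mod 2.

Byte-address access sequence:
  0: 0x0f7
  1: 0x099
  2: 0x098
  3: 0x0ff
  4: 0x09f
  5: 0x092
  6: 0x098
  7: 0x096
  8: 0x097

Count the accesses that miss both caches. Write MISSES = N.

#0 0xf7→b15/s1 MISS; vc=[]
#1 0x99→b9/s1 MISS; vc=[15]
#2 0x98→b9/s1 L1-HIT; vc=[15]
#3 0xff→b15/s1 VC-HIT; vc=[9]
#4 0x9f→b9/s1 VC-HIT; vc=[15]
#5 0x92→b9/s1 L1-HIT; vc=[15]
#6 0x98→b9/s1 L1-HIT; vc=[15]
#7 0x96→b9/s1 L1-HIT; vc=[15]
#8 0x97→b9/s1 L1-HIT; vc=[15]

MISSES = 2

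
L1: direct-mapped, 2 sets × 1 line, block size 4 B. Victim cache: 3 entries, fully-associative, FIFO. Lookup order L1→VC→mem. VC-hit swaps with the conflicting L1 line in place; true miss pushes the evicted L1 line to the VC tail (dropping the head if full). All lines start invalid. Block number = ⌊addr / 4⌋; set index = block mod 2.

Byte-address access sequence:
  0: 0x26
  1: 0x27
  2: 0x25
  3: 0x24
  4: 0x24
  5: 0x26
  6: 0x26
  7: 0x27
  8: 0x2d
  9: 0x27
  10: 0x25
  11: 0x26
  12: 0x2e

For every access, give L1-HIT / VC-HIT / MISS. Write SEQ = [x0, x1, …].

SEQ = [MISS, L1-HIT, L1-HIT, L1-HIT, L1-HIT, L1-HIT, L1-HIT, L1-HIT, MISS, VC-HIT, L1-HIT, L1-HIT, VC-HIT]

#0 0x26→b9/s1 MISS; vc=[]
#1 0x27→b9/s1 L1-HIT; vc=[]
#2 0x25→b9/s1 L1-HIT; vc=[]
#3 0x24→b9/s1 L1-HIT; vc=[]
#4 0x24→b9/s1 L1-HIT; vc=[]
#5 0x26→b9/s1 L1-HIT; vc=[]
#6 0x26→b9/s1 L1-HIT; vc=[]
#7 0x27→b9/s1 L1-HIT; vc=[]
#8 0x2d→b11/s1 MISS; vc=[9]
#9 0x27→b9/s1 VC-HIT; vc=[11]
#10 0x25→b9/s1 L1-HIT; vc=[11]
#11 0x26→b9/s1 L1-HIT; vc=[11]
#12 0x2e→b11/s1 VC-HIT; vc=[9]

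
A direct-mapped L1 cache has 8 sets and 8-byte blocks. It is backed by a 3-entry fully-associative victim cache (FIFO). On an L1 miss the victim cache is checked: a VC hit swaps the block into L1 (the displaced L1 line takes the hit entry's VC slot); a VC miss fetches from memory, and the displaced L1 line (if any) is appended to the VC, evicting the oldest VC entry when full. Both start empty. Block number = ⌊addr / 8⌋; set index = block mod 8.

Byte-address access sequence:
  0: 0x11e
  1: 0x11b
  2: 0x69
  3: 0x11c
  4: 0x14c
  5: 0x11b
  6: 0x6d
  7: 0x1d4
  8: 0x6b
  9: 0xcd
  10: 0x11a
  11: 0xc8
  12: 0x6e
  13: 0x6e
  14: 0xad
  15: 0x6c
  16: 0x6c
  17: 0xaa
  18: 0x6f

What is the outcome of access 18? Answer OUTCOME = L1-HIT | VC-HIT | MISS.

OUTCOME = VC-HIT

  [0] addr=0x11e blk=35 s=3: MISS | VC []
  [1] addr=0x11b blk=35 s=3: L1-HIT | VC []
  [2] addr=0x69 blk=13 s=5: MISS | VC []
  [3] addr=0x11c blk=35 s=3: L1-HIT | VC []
  [4] addr=0x14c blk=41 s=1: MISS | VC []
  [5] addr=0x11b blk=35 s=3: L1-HIT | VC []
  [6] addr=0x6d blk=13 s=5: L1-HIT | VC []
  [7] addr=0x1d4 blk=58 s=2: MISS | VC []
  [8] addr=0x6b blk=13 s=5: L1-HIT | VC []
  [9] addr=0xcd blk=25 s=1: MISS | VC [41]
  [10] addr=0x11a blk=35 s=3: L1-HIT | VC [41]
  [11] addr=0xc8 blk=25 s=1: L1-HIT | VC [41]
  [12] addr=0x6e blk=13 s=5: L1-HIT | VC [41]
  [13] addr=0x6e blk=13 s=5: L1-HIT | VC [41]
  [14] addr=0xad blk=21 s=5: MISS | VC [41, 13]
  [15] addr=0x6c blk=13 s=5: VC-HIT | VC [41, 21]
  [16] addr=0x6c blk=13 s=5: L1-HIT | VC [41, 21]
  [17] addr=0xaa blk=21 s=5: VC-HIT | VC [41, 13]
  [18] addr=0x6f blk=13 s=5: VC-HIT | VC [41, 21]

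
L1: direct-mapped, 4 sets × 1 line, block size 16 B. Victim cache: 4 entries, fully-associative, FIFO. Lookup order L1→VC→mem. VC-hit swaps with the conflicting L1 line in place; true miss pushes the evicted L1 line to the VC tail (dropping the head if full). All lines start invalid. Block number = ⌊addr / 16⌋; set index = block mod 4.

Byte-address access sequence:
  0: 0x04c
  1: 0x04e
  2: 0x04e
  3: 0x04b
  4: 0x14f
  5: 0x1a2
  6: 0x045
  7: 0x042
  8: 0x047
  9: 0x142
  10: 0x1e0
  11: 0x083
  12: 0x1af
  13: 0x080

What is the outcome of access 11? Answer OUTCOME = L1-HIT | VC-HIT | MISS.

0: 0x4c (blk 4, set 0) → MISS  vc=[]
1: 0x4e (blk 4, set 0) → L1-HIT  vc=[]
2: 0x4e (blk 4, set 0) → L1-HIT  vc=[]
3: 0x4b (blk 4, set 0) → L1-HIT  vc=[]
4: 0x14f (blk 20, set 0) → MISS  vc=[4]
5: 0x1a2 (blk 26, set 2) → MISS  vc=[4]
6: 0x45 (blk 4, set 0) → VC-HIT  vc=[20]
7: 0x42 (blk 4, set 0) → L1-HIT  vc=[20]
8: 0x47 (blk 4, set 0) → L1-HIT  vc=[20]
9: 0x142 (blk 20, set 0) → VC-HIT  vc=[4]
10: 0x1e0 (blk 30, set 2) → MISS  vc=[4, 26]
11: 0x83 (blk 8, set 0) → MISS  vc=[4, 26, 20]
12: 0x1af (blk 26, set 2) → VC-HIT  vc=[4, 30, 20]
13: 0x80 (blk 8, set 0) → L1-HIT  vc=[4, 30, 20]

OUTCOME = MISS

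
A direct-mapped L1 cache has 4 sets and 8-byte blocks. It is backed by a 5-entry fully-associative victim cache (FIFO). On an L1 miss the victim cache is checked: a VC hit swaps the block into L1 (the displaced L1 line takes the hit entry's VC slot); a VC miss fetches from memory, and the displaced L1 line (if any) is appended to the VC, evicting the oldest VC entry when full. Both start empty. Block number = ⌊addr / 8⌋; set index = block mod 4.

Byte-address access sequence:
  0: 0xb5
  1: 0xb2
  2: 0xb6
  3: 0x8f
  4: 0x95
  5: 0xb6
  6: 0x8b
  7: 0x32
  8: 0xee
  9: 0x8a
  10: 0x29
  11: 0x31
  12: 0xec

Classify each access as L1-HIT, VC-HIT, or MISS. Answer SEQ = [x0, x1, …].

SEQ = [MISS, L1-HIT, L1-HIT, MISS, MISS, VC-HIT, L1-HIT, MISS, MISS, VC-HIT, MISS, L1-HIT, VC-HIT]

  [0] addr=0xb5 blk=22 s=2: MISS | VC []
  [1] addr=0xb2 blk=22 s=2: L1-HIT | VC []
  [2] addr=0xb6 blk=22 s=2: L1-HIT | VC []
  [3] addr=0x8f blk=17 s=1: MISS | VC []
  [4] addr=0x95 blk=18 s=2: MISS | VC [22]
  [5] addr=0xb6 blk=22 s=2: VC-HIT | VC [18]
  [6] addr=0x8b blk=17 s=1: L1-HIT | VC [18]
  [7] addr=0x32 blk=6 s=2: MISS | VC [18, 22]
  [8] addr=0xee blk=29 s=1: MISS | VC [18, 22, 17]
  [9] addr=0x8a blk=17 s=1: VC-HIT | VC [18, 22, 29]
  [10] addr=0x29 blk=5 s=1: MISS | VC [18, 22, 29, 17]
  [11] addr=0x31 blk=6 s=2: L1-HIT | VC [18, 22, 29, 17]
  [12] addr=0xec blk=29 s=1: VC-HIT | VC [18, 22, 5, 17]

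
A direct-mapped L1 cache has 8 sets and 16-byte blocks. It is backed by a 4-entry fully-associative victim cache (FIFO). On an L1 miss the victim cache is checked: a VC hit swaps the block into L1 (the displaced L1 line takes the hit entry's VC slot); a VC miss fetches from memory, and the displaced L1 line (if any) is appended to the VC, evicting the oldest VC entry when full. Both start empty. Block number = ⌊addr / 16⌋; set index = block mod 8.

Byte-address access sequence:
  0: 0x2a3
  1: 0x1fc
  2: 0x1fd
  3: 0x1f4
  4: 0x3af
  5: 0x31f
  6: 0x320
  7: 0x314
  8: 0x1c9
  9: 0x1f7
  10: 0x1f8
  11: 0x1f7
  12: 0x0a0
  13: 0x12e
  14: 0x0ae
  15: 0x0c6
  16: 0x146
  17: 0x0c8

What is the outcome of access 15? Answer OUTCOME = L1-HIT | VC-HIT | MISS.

OUTCOME = MISS

  [0] addr=0x2a3 blk=42 s=2: MISS | VC []
  [1] addr=0x1fc blk=31 s=7: MISS | VC []
  [2] addr=0x1fd blk=31 s=7: L1-HIT | VC []
  [3] addr=0x1f4 blk=31 s=7: L1-HIT | VC []
  [4] addr=0x3af blk=58 s=2: MISS | VC [42]
  [5] addr=0x31f blk=49 s=1: MISS | VC [42]
  [6] addr=0x320 blk=50 s=2: MISS | VC [42, 58]
  [7] addr=0x314 blk=49 s=1: L1-HIT | VC [42, 58]
  [8] addr=0x1c9 blk=28 s=4: MISS | VC [42, 58]
  [9] addr=0x1f7 blk=31 s=7: L1-HIT | VC [42, 58]
  [10] addr=0x1f8 blk=31 s=7: L1-HIT | VC [42, 58]
  [11] addr=0x1f7 blk=31 s=7: L1-HIT | VC [42, 58]
  [12] addr=0xa0 blk=10 s=2: MISS | VC [42, 58, 50]
  [13] addr=0x12e blk=18 s=2: MISS | VC [42, 58, 50, 10]
  [14] addr=0xae blk=10 s=2: VC-HIT | VC [42, 58, 50, 18]
  [15] addr=0xc6 blk=12 s=4: MISS | VC [58, 50, 18, 28]
  [16] addr=0x146 blk=20 s=4: MISS | VC [50, 18, 28, 12]
  [17] addr=0xc8 blk=12 s=4: VC-HIT | VC [50, 18, 28, 20]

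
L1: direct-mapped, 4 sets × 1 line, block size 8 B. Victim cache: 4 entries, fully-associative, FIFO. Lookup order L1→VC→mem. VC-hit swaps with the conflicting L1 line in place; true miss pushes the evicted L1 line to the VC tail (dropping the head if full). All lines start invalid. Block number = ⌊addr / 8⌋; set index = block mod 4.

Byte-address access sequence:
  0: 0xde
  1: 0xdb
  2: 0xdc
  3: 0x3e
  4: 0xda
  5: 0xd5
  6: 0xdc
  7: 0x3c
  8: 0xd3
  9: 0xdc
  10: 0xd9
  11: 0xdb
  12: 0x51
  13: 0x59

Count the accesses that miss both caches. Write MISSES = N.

#0 0xde→b27/s3 MISS; vc=[]
#1 0xdb→b27/s3 L1-HIT; vc=[]
#2 0xdc→b27/s3 L1-HIT; vc=[]
#3 0x3e→b7/s3 MISS; vc=[27]
#4 0xda→b27/s3 VC-HIT; vc=[7]
#5 0xd5→b26/s2 MISS; vc=[7]
#6 0xdc→b27/s3 L1-HIT; vc=[7]
#7 0x3c→b7/s3 VC-HIT; vc=[27]
#8 0xd3→b26/s2 L1-HIT; vc=[27]
#9 0xdc→b27/s3 VC-HIT; vc=[7]
#10 0xd9→b27/s3 L1-HIT; vc=[7]
#11 0xdb→b27/s3 L1-HIT; vc=[7]
#12 0x51→b10/s2 MISS; vc=[7,26]
#13 0x59→b11/s3 MISS; vc=[7,26,27]

MISSES = 5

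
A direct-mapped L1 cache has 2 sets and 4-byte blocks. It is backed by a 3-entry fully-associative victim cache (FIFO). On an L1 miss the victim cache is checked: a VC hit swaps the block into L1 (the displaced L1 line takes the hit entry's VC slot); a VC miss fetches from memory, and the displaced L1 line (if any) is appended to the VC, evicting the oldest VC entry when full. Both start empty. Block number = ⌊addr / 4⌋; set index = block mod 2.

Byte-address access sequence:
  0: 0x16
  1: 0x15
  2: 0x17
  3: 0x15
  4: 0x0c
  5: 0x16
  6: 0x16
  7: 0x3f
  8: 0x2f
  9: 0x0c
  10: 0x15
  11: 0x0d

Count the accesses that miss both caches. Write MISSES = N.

  [0] addr=0x16 blk=5 s=1: MISS | VC []
  [1] addr=0x15 blk=5 s=1: L1-HIT | VC []
  [2] addr=0x17 blk=5 s=1: L1-HIT | VC []
  [3] addr=0x15 blk=5 s=1: L1-HIT | VC []
  [4] addr=0xc blk=3 s=1: MISS | VC [5]
  [5] addr=0x16 blk=5 s=1: VC-HIT | VC [3]
  [6] addr=0x16 blk=5 s=1: L1-HIT | VC [3]
  [7] addr=0x3f blk=15 s=1: MISS | VC [3, 5]
  [8] addr=0x2f blk=11 s=1: MISS | VC [3, 5, 15]
  [9] addr=0xc blk=3 s=1: VC-HIT | VC [11, 5, 15]
  [10] addr=0x15 blk=5 s=1: VC-HIT | VC [11, 3, 15]
  [11] addr=0xd blk=3 s=1: VC-HIT | VC [11, 5, 15]

MISSES = 4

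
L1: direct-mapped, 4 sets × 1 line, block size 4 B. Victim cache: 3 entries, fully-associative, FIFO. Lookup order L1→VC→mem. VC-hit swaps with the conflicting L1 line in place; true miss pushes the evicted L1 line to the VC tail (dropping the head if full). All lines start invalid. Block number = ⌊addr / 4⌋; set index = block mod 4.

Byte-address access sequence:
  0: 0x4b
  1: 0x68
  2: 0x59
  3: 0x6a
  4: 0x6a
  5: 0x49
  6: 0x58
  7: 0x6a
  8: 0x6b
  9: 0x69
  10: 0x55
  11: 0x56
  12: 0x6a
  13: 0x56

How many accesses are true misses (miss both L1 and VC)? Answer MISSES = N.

MISSES = 4

0: 0x4b (blk 18, set 2) → MISS  vc=[]
1: 0x68 (blk 26, set 2) → MISS  vc=[18]
2: 0x59 (blk 22, set 2) → MISS  vc=[18, 26]
3: 0x6a (blk 26, set 2) → VC-HIT  vc=[18, 22]
4: 0x6a (blk 26, set 2) → L1-HIT  vc=[18, 22]
5: 0x49 (blk 18, set 2) → VC-HIT  vc=[26, 22]
6: 0x58 (blk 22, set 2) → VC-HIT  vc=[26, 18]
7: 0x6a (blk 26, set 2) → VC-HIT  vc=[22, 18]
8: 0x6b (blk 26, set 2) → L1-HIT  vc=[22, 18]
9: 0x69 (blk 26, set 2) → L1-HIT  vc=[22, 18]
10: 0x55 (blk 21, set 1) → MISS  vc=[22, 18]
11: 0x56 (blk 21, set 1) → L1-HIT  vc=[22, 18]
12: 0x6a (blk 26, set 2) → L1-HIT  vc=[22, 18]
13: 0x56 (blk 21, set 1) → L1-HIT  vc=[22, 18]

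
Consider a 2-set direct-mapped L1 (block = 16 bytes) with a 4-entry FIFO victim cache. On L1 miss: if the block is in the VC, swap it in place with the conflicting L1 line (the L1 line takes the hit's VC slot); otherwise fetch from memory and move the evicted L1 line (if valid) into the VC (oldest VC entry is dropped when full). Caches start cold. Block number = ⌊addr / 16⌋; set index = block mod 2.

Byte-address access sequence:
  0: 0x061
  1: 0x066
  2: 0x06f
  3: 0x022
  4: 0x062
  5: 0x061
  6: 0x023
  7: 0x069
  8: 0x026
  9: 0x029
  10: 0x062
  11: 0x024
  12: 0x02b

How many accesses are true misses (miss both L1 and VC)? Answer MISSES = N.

MISSES = 2

0: 0x61 (blk 6, set 0) → MISS  vc=[]
1: 0x66 (blk 6, set 0) → L1-HIT  vc=[]
2: 0x6f (blk 6, set 0) → L1-HIT  vc=[]
3: 0x22 (blk 2, set 0) → MISS  vc=[6]
4: 0x62 (blk 6, set 0) → VC-HIT  vc=[2]
5: 0x61 (blk 6, set 0) → L1-HIT  vc=[2]
6: 0x23 (blk 2, set 0) → VC-HIT  vc=[6]
7: 0x69 (blk 6, set 0) → VC-HIT  vc=[2]
8: 0x26 (blk 2, set 0) → VC-HIT  vc=[6]
9: 0x29 (blk 2, set 0) → L1-HIT  vc=[6]
10: 0x62 (blk 6, set 0) → VC-HIT  vc=[2]
11: 0x24 (blk 2, set 0) → VC-HIT  vc=[6]
12: 0x2b (blk 2, set 0) → L1-HIT  vc=[6]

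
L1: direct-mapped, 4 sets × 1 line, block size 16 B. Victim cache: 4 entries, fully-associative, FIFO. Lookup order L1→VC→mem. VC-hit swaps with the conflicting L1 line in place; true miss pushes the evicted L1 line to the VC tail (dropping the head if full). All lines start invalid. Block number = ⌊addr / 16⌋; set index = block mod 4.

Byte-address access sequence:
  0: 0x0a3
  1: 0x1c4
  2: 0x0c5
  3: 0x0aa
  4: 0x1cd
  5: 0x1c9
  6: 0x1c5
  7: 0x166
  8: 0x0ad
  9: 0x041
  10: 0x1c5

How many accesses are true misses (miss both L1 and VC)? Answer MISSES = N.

MISSES = 5

0: 0xa3 (blk 10, set 2) → MISS  vc=[]
1: 0x1c4 (blk 28, set 0) → MISS  vc=[]
2: 0xc5 (blk 12, set 0) → MISS  vc=[28]
3: 0xaa (blk 10, set 2) → L1-HIT  vc=[28]
4: 0x1cd (blk 28, set 0) → VC-HIT  vc=[12]
5: 0x1c9 (blk 28, set 0) → L1-HIT  vc=[12]
6: 0x1c5 (blk 28, set 0) → L1-HIT  vc=[12]
7: 0x166 (blk 22, set 2) → MISS  vc=[12, 10]
8: 0xad (blk 10, set 2) → VC-HIT  vc=[12, 22]
9: 0x41 (blk 4, set 0) → MISS  vc=[12, 22, 28]
10: 0x1c5 (blk 28, set 0) → VC-HIT  vc=[12, 22, 4]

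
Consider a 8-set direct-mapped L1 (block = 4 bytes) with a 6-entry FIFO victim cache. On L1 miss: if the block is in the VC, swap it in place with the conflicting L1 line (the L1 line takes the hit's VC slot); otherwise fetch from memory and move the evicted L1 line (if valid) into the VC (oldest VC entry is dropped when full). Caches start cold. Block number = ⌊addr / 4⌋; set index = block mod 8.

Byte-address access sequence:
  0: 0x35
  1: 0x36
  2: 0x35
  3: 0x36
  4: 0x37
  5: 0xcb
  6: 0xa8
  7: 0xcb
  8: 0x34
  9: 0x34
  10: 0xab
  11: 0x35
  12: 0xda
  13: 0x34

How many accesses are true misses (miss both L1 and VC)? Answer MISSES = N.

  [0] addr=0x35 blk=13 s=5: MISS | VC []
  [1] addr=0x36 blk=13 s=5: L1-HIT | VC []
  [2] addr=0x35 blk=13 s=5: L1-HIT | VC []
  [3] addr=0x36 blk=13 s=5: L1-HIT | VC []
  [4] addr=0x37 blk=13 s=5: L1-HIT | VC []
  [5] addr=0xcb blk=50 s=2: MISS | VC []
  [6] addr=0xa8 blk=42 s=2: MISS | VC [50]
  [7] addr=0xcb blk=50 s=2: VC-HIT | VC [42]
  [8] addr=0x34 blk=13 s=5: L1-HIT | VC [42]
  [9] addr=0x34 blk=13 s=5: L1-HIT | VC [42]
  [10] addr=0xab blk=42 s=2: VC-HIT | VC [50]
  [11] addr=0x35 blk=13 s=5: L1-HIT | VC [50]
  [12] addr=0xda blk=54 s=6: MISS | VC [50]
  [13] addr=0x34 blk=13 s=5: L1-HIT | VC [50]

MISSES = 4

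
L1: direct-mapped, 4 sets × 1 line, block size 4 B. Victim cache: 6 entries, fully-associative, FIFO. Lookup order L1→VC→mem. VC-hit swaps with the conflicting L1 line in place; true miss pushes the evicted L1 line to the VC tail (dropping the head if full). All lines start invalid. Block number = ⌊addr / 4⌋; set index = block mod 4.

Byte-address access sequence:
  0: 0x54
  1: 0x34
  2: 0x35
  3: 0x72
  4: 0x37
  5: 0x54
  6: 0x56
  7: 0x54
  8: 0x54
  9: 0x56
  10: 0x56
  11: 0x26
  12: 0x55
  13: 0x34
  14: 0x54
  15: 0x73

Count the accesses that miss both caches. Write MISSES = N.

  [0] addr=0x54 blk=21 s=1: MISS | VC []
  [1] addr=0x34 blk=13 s=1: MISS | VC [21]
  [2] addr=0x35 blk=13 s=1: L1-HIT | VC [21]
  [3] addr=0x72 blk=28 s=0: MISS | VC [21]
  [4] addr=0x37 blk=13 s=1: L1-HIT | VC [21]
  [5] addr=0x54 blk=21 s=1: VC-HIT | VC [13]
  [6] addr=0x56 blk=21 s=1: L1-HIT | VC [13]
  [7] addr=0x54 blk=21 s=1: L1-HIT | VC [13]
  [8] addr=0x54 blk=21 s=1: L1-HIT | VC [13]
  [9] addr=0x56 blk=21 s=1: L1-HIT | VC [13]
  [10] addr=0x56 blk=21 s=1: L1-HIT | VC [13]
  [11] addr=0x26 blk=9 s=1: MISS | VC [13, 21]
  [12] addr=0x55 blk=21 s=1: VC-HIT | VC [13, 9]
  [13] addr=0x34 blk=13 s=1: VC-HIT | VC [21, 9]
  [14] addr=0x54 blk=21 s=1: VC-HIT | VC [13, 9]
  [15] addr=0x73 blk=28 s=0: L1-HIT | VC [13, 9]

MISSES = 4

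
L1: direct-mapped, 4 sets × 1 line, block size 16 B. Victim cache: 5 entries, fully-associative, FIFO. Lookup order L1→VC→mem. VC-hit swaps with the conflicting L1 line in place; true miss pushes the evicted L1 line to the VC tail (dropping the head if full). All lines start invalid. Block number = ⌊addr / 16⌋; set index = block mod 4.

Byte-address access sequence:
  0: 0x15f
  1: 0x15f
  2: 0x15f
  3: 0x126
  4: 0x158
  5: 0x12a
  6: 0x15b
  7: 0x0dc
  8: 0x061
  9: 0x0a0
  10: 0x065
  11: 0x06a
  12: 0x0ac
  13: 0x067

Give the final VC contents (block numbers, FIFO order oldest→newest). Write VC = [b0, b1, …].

0: 0x15f (blk 21, set 1) → MISS  vc=[]
1: 0x15f (blk 21, set 1) → L1-HIT  vc=[]
2: 0x15f (blk 21, set 1) → L1-HIT  vc=[]
3: 0x126 (blk 18, set 2) → MISS  vc=[]
4: 0x158 (blk 21, set 1) → L1-HIT  vc=[]
5: 0x12a (blk 18, set 2) → L1-HIT  vc=[]
6: 0x15b (blk 21, set 1) → L1-HIT  vc=[]
7: 0xdc (blk 13, set 1) → MISS  vc=[21]
8: 0x61 (blk 6, set 2) → MISS  vc=[21, 18]
9: 0xa0 (blk 10, set 2) → MISS  vc=[21, 18, 6]
10: 0x65 (blk 6, set 2) → VC-HIT  vc=[21, 18, 10]
11: 0x6a (blk 6, set 2) → L1-HIT  vc=[21, 18, 10]
12: 0xac (blk 10, set 2) → VC-HIT  vc=[21, 18, 6]
13: 0x67 (blk 6, set 2) → VC-HIT  vc=[21, 18, 10]

VC = [21, 18, 10]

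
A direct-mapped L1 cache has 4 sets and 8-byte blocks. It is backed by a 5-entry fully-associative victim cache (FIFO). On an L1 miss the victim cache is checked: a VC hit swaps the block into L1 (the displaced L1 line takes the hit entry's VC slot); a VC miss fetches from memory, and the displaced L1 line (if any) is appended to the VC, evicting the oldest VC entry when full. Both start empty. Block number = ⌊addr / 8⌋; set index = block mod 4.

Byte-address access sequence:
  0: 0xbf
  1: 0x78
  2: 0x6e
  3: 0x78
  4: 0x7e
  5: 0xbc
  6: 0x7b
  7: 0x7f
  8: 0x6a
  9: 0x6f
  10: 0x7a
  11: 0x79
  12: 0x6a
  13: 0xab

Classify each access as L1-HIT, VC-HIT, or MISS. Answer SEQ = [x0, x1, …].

SEQ = [MISS, MISS, MISS, L1-HIT, L1-HIT, VC-HIT, VC-HIT, L1-HIT, L1-HIT, L1-HIT, L1-HIT, L1-HIT, L1-HIT, MISS]

  [0] addr=0xbf blk=23 s=3: MISS | VC []
  [1] addr=0x78 blk=15 s=3: MISS | VC [23]
  [2] addr=0x6e blk=13 s=1: MISS | VC [23]
  [3] addr=0x78 blk=15 s=3: L1-HIT | VC [23]
  [4] addr=0x7e blk=15 s=3: L1-HIT | VC [23]
  [5] addr=0xbc blk=23 s=3: VC-HIT | VC [15]
  [6] addr=0x7b blk=15 s=3: VC-HIT | VC [23]
  [7] addr=0x7f blk=15 s=3: L1-HIT | VC [23]
  [8] addr=0x6a blk=13 s=1: L1-HIT | VC [23]
  [9] addr=0x6f blk=13 s=1: L1-HIT | VC [23]
  [10] addr=0x7a blk=15 s=3: L1-HIT | VC [23]
  [11] addr=0x79 blk=15 s=3: L1-HIT | VC [23]
  [12] addr=0x6a blk=13 s=1: L1-HIT | VC [23]
  [13] addr=0xab blk=21 s=1: MISS | VC [23, 13]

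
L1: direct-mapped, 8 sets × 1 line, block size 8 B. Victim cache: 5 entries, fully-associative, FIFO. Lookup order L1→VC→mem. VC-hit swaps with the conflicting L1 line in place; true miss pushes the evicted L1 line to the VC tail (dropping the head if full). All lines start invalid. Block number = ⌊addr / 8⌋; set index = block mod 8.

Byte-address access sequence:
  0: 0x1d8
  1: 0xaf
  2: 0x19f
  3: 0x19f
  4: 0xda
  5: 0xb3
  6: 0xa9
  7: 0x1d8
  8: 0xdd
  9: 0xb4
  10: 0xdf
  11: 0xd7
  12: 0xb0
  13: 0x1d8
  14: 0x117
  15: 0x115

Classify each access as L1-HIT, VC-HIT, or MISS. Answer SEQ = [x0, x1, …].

SEQ = [MISS, MISS, MISS, L1-HIT, MISS, MISS, L1-HIT, VC-HIT, VC-HIT, L1-HIT, L1-HIT, MISS, L1-HIT, VC-HIT, MISS, L1-HIT]

#0 0x1d8→b59/s3 MISS; vc=[]
#1 0xaf→b21/s5 MISS; vc=[]
#2 0x19f→b51/s3 MISS; vc=[59]
#3 0x19f→b51/s3 L1-HIT; vc=[59]
#4 0xda→b27/s3 MISS; vc=[59,51]
#5 0xb3→b22/s6 MISS; vc=[59,51]
#6 0xa9→b21/s5 L1-HIT; vc=[59,51]
#7 0x1d8→b59/s3 VC-HIT; vc=[27,51]
#8 0xdd→b27/s3 VC-HIT; vc=[59,51]
#9 0xb4→b22/s6 L1-HIT; vc=[59,51]
#10 0xdf→b27/s3 L1-HIT; vc=[59,51]
#11 0xd7→b26/s2 MISS; vc=[59,51]
#12 0xb0→b22/s6 L1-HIT; vc=[59,51]
#13 0x1d8→b59/s3 VC-HIT; vc=[27,51]
#14 0x117→b34/s2 MISS; vc=[27,51,26]
#15 0x115→b34/s2 L1-HIT; vc=[27,51,26]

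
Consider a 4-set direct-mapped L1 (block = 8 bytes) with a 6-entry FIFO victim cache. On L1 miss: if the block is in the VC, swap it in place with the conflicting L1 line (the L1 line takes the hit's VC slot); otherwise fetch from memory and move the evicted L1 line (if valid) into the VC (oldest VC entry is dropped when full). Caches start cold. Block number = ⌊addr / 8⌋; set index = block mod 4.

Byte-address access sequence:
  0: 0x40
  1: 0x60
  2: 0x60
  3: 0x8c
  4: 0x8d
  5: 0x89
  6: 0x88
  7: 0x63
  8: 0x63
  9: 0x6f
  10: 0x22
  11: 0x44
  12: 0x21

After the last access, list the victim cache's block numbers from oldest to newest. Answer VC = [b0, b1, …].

VC = [8, 17, 12]

  [0] addr=0x40 blk=8 s=0: MISS | VC []
  [1] addr=0x60 blk=12 s=0: MISS | VC [8]
  [2] addr=0x60 blk=12 s=0: L1-HIT | VC [8]
  [3] addr=0x8c blk=17 s=1: MISS | VC [8]
  [4] addr=0x8d blk=17 s=1: L1-HIT | VC [8]
  [5] addr=0x89 blk=17 s=1: L1-HIT | VC [8]
  [6] addr=0x88 blk=17 s=1: L1-HIT | VC [8]
  [7] addr=0x63 blk=12 s=0: L1-HIT | VC [8]
  [8] addr=0x63 blk=12 s=0: L1-HIT | VC [8]
  [9] addr=0x6f blk=13 s=1: MISS | VC [8, 17]
  [10] addr=0x22 blk=4 s=0: MISS | VC [8, 17, 12]
  [11] addr=0x44 blk=8 s=0: VC-HIT | VC [4, 17, 12]
  [12] addr=0x21 blk=4 s=0: VC-HIT | VC [8, 17, 12]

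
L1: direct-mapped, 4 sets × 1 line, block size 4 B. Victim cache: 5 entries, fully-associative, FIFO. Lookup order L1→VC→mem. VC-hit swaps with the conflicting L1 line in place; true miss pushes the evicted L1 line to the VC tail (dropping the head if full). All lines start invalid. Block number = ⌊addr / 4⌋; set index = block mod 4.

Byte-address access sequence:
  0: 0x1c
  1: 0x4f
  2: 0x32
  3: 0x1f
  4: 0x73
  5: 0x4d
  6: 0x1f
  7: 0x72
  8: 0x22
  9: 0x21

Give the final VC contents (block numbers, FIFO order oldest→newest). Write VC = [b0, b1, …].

VC = [19, 12, 28]

#0 0x1c→b7/s3 MISS; vc=[]
#1 0x4f→b19/s3 MISS; vc=[7]
#2 0x32→b12/s0 MISS; vc=[7]
#3 0x1f→b7/s3 VC-HIT; vc=[19]
#4 0x73→b28/s0 MISS; vc=[19,12]
#5 0x4d→b19/s3 VC-HIT; vc=[7,12]
#6 0x1f→b7/s3 VC-HIT; vc=[19,12]
#7 0x72→b28/s0 L1-HIT; vc=[19,12]
#8 0x22→b8/s0 MISS; vc=[19,12,28]
#9 0x21→b8/s0 L1-HIT; vc=[19,12,28]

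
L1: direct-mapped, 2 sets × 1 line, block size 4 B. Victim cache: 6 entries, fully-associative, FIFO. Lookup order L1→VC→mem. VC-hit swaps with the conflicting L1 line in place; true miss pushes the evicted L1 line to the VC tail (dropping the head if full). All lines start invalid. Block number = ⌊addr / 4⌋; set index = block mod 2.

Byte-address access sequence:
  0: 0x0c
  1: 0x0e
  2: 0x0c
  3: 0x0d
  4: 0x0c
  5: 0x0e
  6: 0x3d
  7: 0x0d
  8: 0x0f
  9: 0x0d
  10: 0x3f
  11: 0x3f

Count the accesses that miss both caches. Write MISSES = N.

MISSES = 2

  [0] addr=0xc blk=3 s=1: MISS | VC []
  [1] addr=0xe blk=3 s=1: L1-HIT | VC []
  [2] addr=0xc blk=3 s=1: L1-HIT | VC []
  [3] addr=0xd blk=3 s=1: L1-HIT | VC []
  [4] addr=0xc blk=3 s=1: L1-HIT | VC []
  [5] addr=0xe blk=3 s=1: L1-HIT | VC []
  [6] addr=0x3d blk=15 s=1: MISS | VC [3]
  [7] addr=0xd blk=3 s=1: VC-HIT | VC [15]
  [8] addr=0xf blk=3 s=1: L1-HIT | VC [15]
  [9] addr=0xd blk=3 s=1: L1-HIT | VC [15]
  [10] addr=0x3f blk=15 s=1: VC-HIT | VC [3]
  [11] addr=0x3f blk=15 s=1: L1-HIT | VC [3]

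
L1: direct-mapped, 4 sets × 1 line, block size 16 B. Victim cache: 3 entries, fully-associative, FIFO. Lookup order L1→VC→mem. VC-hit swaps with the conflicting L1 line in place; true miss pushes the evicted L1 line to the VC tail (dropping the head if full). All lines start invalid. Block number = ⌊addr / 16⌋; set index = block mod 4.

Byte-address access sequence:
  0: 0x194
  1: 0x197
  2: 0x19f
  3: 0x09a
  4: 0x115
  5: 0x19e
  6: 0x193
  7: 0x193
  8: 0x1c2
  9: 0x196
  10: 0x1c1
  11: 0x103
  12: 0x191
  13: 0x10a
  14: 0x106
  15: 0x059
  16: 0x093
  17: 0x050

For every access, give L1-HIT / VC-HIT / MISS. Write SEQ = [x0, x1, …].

SEQ = [MISS, L1-HIT, L1-HIT, MISS, MISS, VC-HIT, L1-HIT, L1-HIT, MISS, L1-HIT, L1-HIT, MISS, L1-HIT, L1-HIT, L1-HIT, MISS, VC-HIT, VC-HIT]

#0 0x194→b25/s1 MISS; vc=[]
#1 0x197→b25/s1 L1-HIT; vc=[]
#2 0x19f→b25/s1 L1-HIT; vc=[]
#3 0x9a→b9/s1 MISS; vc=[25]
#4 0x115→b17/s1 MISS; vc=[25,9]
#5 0x19e→b25/s1 VC-HIT; vc=[17,9]
#6 0x193→b25/s1 L1-HIT; vc=[17,9]
#7 0x193→b25/s1 L1-HIT; vc=[17,9]
#8 0x1c2→b28/s0 MISS; vc=[17,9]
#9 0x196→b25/s1 L1-HIT; vc=[17,9]
#10 0x1c1→b28/s0 L1-HIT; vc=[17,9]
#11 0x103→b16/s0 MISS; vc=[17,9,28]
#12 0x191→b25/s1 L1-HIT; vc=[17,9,28]
#13 0x10a→b16/s0 L1-HIT; vc=[17,9,28]
#14 0x106→b16/s0 L1-HIT; vc=[17,9,28]
#15 0x59→b5/s1 MISS; vc=[9,28,25]
#16 0x93→b9/s1 VC-HIT; vc=[5,28,25]
#17 0x50→b5/s1 VC-HIT; vc=[9,28,25]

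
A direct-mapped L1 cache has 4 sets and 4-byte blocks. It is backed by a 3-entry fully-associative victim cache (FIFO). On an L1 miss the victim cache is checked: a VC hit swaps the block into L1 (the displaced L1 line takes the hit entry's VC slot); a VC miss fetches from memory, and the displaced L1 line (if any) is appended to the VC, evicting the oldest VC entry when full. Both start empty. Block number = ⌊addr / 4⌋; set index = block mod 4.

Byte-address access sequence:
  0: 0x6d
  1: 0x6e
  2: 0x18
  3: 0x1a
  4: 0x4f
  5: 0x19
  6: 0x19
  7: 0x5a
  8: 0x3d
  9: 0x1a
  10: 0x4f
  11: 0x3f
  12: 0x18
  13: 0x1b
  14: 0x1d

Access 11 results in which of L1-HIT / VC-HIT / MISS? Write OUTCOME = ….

OUTCOME = VC-HIT

0: 0x6d (blk 27, set 3) → MISS  vc=[]
1: 0x6e (blk 27, set 3) → L1-HIT  vc=[]
2: 0x18 (blk 6, set 2) → MISS  vc=[]
3: 0x1a (blk 6, set 2) → L1-HIT  vc=[]
4: 0x4f (blk 19, set 3) → MISS  vc=[27]
5: 0x19 (blk 6, set 2) → L1-HIT  vc=[27]
6: 0x19 (blk 6, set 2) → L1-HIT  vc=[27]
7: 0x5a (blk 22, set 2) → MISS  vc=[27, 6]
8: 0x3d (blk 15, set 3) → MISS  vc=[27, 6, 19]
9: 0x1a (blk 6, set 2) → VC-HIT  vc=[27, 22, 19]
10: 0x4f (blk 19, set 3) → VC-HIT  vc=[27, 22, 15]
11: 0x3f (blk 15, set 3) → VC-HIT  vc=[27, 22, 19]
12: 0x18 (blk 6, set 2) → L1-HIT  vc=[27, 22, 19]
13: 0x1b (blk 6, set 2) → L1-HIT  vc=[27, 22, 19]
14: 0x1d (blk 7, set 3) → MISS  vc=[22, 19, 15]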